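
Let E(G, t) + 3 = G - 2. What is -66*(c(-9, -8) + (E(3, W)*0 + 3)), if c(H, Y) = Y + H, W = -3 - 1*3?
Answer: 924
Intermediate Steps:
W = -6 (W = -3 - 3 = -6)
c(H, Y) = H + Y
E(G, t) = -5 + G (E(G, t) = -3 + (G - 2) = -3 + (-2 + G) = -5 + G)
-66*(c(-9, -8) + (E(3, W)*0 + 3)) = -66*((-9 - 8) + ((-5 + 3)*0 + 3)) = -66*(-17 + (-2*0 + 3)) = -66*(-17 + (0 + 3)) = -66*(-17 + 3) = -66*(-14) = 924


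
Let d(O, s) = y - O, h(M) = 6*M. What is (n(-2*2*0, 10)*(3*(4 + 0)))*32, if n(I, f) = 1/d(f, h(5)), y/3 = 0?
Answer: -192/5 ≈ -38.400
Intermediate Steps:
y = 0 (y = 3*0 = 0)
d(O, s) = -O (d(O, s) = 0 - O = -O)
n(I, f) = -1/f (n(I, f) = 1/(-f) = -1/f)
(n(-2*2*0, 10)*(3*(4 + 0)))*32 = ((-1/10)*(3*(4 + 0)))*32 = ((-1*⅒)*(3*4))*32 = -⅒*12*32 = -6/5*32 = -192/5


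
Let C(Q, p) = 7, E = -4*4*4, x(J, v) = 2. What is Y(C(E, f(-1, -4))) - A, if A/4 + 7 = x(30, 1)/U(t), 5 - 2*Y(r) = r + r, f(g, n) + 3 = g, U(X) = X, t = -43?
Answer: 2037/86 ≈ 23.686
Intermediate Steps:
E = -64 (E = -16*4 = -64)
f(g, n) = -3 + g
Y(r) = 5/2 - r (Y(r) = 5/2 - (r + r)/2 = 5/2 - r)
A = -1212/43 (A = -28 + 4*(2/(-43)) = -28 + 4*(2*(-1/43)) = -28 + 4*(-2/43) = -28 - 8/43 = -1212/43 ≈ -28.186)
Y(C(E, f(-1, -4))) - A = (5/2 - 1*7) - 1*(-1212/43) = (5/2 - 7) + 1212/43 = -9/2 + 1212/43 = 2037/86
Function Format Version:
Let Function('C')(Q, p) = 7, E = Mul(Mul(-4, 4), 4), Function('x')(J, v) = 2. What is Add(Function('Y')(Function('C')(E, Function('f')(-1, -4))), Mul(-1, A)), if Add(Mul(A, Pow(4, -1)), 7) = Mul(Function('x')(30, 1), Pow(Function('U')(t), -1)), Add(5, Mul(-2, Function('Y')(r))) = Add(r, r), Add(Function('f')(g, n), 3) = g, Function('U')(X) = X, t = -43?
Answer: Rational(2037, 86) ≈ 23.686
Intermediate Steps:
E = -64 (E = Mul(-16, 4) = -64)
Function('f')(g, n) = Add(-3, g)
Function('Y')(r) = Add(Rational(5, 2), Mul(-1, r)) (Function('Y')(r) = Add(Rational(5, 2), Mul(Rational(-1, 2), Add(r, r))) = Add(Rational(5, 2), Mul(Rational(-1, 2), Mul(2, r))) = Add(Rational(5, 2), Mul(-1, r)))
A = Rational(-1212, 43) (A = Add(-28, Mul(4, Mul(2, Pow(-43, -1)))) = Add(-28, Mul(4, Mul(2, Rational(-1, 43)))) = Add(-28, Mul(4, Rational(-2, 43))) = Add(-28, Rational(-8, 43)) = Rational(-1212, 43) ≈ -28.186)
Add(Function('Y')(Function('C')(E, Function('f')(-1, -4))), Mul(-1, A)) = Add(Add(Rational(5, 2), Mul(-1, 7)), Mul(-1, Rational(-1212, 43))) = Add(Add(Rational(5, 2), -7), Rational(1212, 43)) = Add(Rational(-9, 2), Rational(1212, 43)) = Rational(2037, 86)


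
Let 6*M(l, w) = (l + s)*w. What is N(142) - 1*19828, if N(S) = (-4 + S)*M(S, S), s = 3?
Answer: 453742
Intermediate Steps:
M(l, w) = w*(3 + l)/6 (M(l, w) = ((l + 3)*w)/6 = ((3 + l)*w)/6 = (w*(3 + l))/6 = w*(3 + l)/6)
N(S) = S*(-4 + S)*(3 + S)/6 (N(S) = (-4 + S)*(S*(3 + S)/6) = S*(-4 + S)*(3 + S)/6)
N(142) - 1*19828 = (⅙)*142*(-4 + 142)*(3 + 142) - 1*19828 = (⅙)*142*138*145 - 19828 = 473570 - 19828 = 453742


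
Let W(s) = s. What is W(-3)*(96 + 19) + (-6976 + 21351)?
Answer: 14030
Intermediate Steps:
W(-3)*(96 + 19) + (-6976 + 21351) = -3*(96 + 19) + (-6976 + 21351) = -3*115 + 14375 = -345 + 14375 = 14030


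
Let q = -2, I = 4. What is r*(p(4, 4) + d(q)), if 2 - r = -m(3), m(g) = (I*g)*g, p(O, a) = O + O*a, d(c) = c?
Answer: 684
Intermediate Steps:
m(g) = 4*g**2 (m(g) = (4*g)*g = 4*g**2)
r = 38 (r = 2 - (-1)*4*3**2 = 2 - (-1)*4*9 = 2 - (-1)*36 = 2 - 1*(-36) = 2 + 36 = 38)
r*(p(4, 4) + d(q)) = 38*(4*(1 + 4) - 2) = 38*(4*5 - 2) = 38*(20 - 2) = 38*18 = 684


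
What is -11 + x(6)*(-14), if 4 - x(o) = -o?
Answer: -151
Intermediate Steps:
x(o) = 4 + o (x(o) = 4 - (-1)*o = 4 + o)
-11 + x(6)*(-14) = -11 + (4 + 6)*(-14) = -11 + 10*(-14) = -11 - 140 = -151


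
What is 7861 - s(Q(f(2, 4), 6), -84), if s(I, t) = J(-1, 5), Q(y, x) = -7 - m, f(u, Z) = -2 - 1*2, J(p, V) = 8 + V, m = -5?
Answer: 7848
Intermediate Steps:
f(u, Z) = -4 (f(u, Z) = -2 - 2 = -4)
Q(y, x) = -2 (Q(y, x) = -7 - 1*(-5) = -7 + 5 = -2)
s(I, t) = 13 (s(I, t) = 8 + 5 = 13)
7861 - s(Q(f(2, 4), 6), -84) = 7861 - 1*13 = 7861 - 13 = 7848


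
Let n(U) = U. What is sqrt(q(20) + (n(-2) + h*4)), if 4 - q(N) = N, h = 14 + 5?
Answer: sqrt(58) ≈ 7.6158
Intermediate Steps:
h = 19
q(N) = 4 - N
sqrt(q(20) + (n(-2) + h*4)) = sqrt((4 - 1*20) + (-2 + 19*4)) = sqrt((4 - 20) + (-2 + 76)) = sqrt(-16 + 74) = sqrt(58)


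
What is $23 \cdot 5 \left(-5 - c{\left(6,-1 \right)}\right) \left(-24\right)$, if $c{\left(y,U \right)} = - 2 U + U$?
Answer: $16560$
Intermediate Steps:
$c{\left(y,U \right)} = - U$
$23 \cdot 5 \left(-5 - c{\left(6,-1 \right)}\right) \left(-24\right) = 23 \cdot 5 \left(-5 - \left(-1\right) \left(-1\right)\right) \left(-24\right) = 23 \cdot 5 \left(-5 - 1\right) \left(-24\right) = 23 \cdot 5 \left(-6\right) \left(-24\right) = 23 \left(-30\right) \left(-24\right) = \left(-690\right) \left(-24\right) = 16560$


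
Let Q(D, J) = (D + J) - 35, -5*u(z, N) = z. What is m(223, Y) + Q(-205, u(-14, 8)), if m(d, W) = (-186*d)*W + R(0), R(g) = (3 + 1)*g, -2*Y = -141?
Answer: -14622181/5 ≈ -2.9244e+6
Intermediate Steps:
Y = 141/2 (Y = -½*(-141) = 141/2 ≈ 70.500)
R(g) = 4*g
m(d, W) = -186*W*d (m(d, W) = (-186*d)*W + 4*0 = -186*W*d + 0 = -186*W*d)
u(z, N) = -z/5
Q(D, J) = -35 + D + J
m(223, Y) + Q(-205, u(-14, 8)) = -186*141/2*223 + (-35 - 205 - ⅕*(-14)) = -2924199 + (-35 - 205 + 14/5) = -2924199 - 1186/5 = -14622181/5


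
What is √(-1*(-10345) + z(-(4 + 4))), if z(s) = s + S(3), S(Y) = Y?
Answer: 2*√2585 ≈ 101.69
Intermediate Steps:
z(s) = 3 + s (z(s) = s + 3 = 3 + s)
√(-1*(-10345) + z(-(4 + 4))) = √(-1*(-10345) + (3 - (4 + 4))) = √(10345 + (3 - 1*8)) = √(10345 + (3 - 8)) = √(10345 - 5) = √10340 = 2*√2585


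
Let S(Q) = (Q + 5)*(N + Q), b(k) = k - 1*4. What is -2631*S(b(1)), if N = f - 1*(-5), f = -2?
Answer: 0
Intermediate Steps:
N = 3 (N = -2 - 1*(-5) = -2 + 5 = 3)
b(k) = -4 + k (b(k) = k - 4 = -4 + k)
S(Q) = (3 + Q)*(5 + Q) (S(Q) = (Q + 5)*(3 + Q) = (5 + Q)*(3 + Q) = (3 + Q)*(5 + Q))
-2631*S(b(1)) = -2631*(15 + (-4 + 1)² + 8*(-4 + 1)) = -2631*(15 + (-3)² + 8*(-3)) = -2631*(15 + 9 - 24) = -2631*0 = 0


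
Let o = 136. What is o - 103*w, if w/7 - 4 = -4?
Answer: 136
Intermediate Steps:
w = 0 (w = 28 + 7*(-4) = 28 - 28 = 0)
o - 103*w = 136 - 103*0 = 136 + 0 = 136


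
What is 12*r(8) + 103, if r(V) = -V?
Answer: 7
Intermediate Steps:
12*r(8) + 103 = 12*(-1*8) + 103 = 12*(-8) + 103 = -96 + 103 = 7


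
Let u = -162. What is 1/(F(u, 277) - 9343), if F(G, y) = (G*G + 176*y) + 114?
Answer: 1/65767 ≈ 1.5205e-5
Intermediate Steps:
F(G, y) = 114 + G² + 176*y (F(G, y) = (G² + 176*y) + 114 = 114 + G² + 176*y)
1/(F(u, 277) - 9343) = 1/((114 + (-162)² + 176*277) - 9343) = 1/((114 + 26244 + 48752) - 9343) = 1/(75110 - 9343) = 1/65767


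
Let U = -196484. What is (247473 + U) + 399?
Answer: 51388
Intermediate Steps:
(247473 + U) + 399 = (247473 - 196484) + 399 = 50989 + 399 = 51388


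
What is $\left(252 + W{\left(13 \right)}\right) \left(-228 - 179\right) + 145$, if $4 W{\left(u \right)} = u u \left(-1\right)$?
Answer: $- \frac{340893}{4} \approx -85223.0$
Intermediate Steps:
$W{\left(u \right)} = - \frac{u^{2}}{4}$ ($W{\left(u \right)} = \frac{u u \left(-1\right)}{4} = \frac{u^{2} \left(-1\right)}{4} = \frac{\left(-1\right) u^{2}}{4} = - \frac{u^{2}}{4}$)
$\left(252 + W{\left(13 \right)}\right) \left(-228 - 179\right) + 145 = \left(252 - \frac{13^{2}}{4}\right) \left(-228 - 179\right) + 145 = \left(252 - \frac{169}{4}\right) \left(-407\right) + 145 = \frac{839}{4} \left(-407\right) + 145 = - \frac{341473}{4} + 145 = - \frac{340893}{4}$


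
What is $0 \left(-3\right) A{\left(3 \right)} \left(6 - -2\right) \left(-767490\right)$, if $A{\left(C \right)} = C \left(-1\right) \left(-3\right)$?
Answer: $0$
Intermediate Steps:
$A{\left(C \right)} = 3 C$ ($A{\left(C \right)} = - C \left(-3\right) = 3 C$)
$0 \left(-3\right) A{\left(3 \right)} \left(6 - -2\right) \left(-767490\right) = 0 \left(-3\right) 3 \cdot 3 \left(6 - -2\right) \left(-767490\right) = 0 \cdot 9 \left(6 + 2\right) \left(-767490\right) = 0 \cdot 9 \cdot 8 \left(-767490\right) = 0 \cdot 72 \left(-767490\right) = 0 \left(-767490\right) = 0$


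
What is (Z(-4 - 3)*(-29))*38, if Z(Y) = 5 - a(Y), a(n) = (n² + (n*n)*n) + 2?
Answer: -327294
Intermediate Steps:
a(n) = 2 + n² + n³ (a(n) = (n² + n²*n) + 2 = (n² + n³) + 2 = 2 + n² + n³)
Z(Y) = 3 - Y² - Y³ (Z(Y) = 5 - (2 + Y² + Y³) = 5 + (-2 - Y² - Y³) = 3 - Y² - Y³)
(Z(-4 - 3)*(-29))*38 = ((3 - (-4 - 3)² - (-4 - 3)³)*(-29))*38 = ((3 - 1*(-7)² - 1*(-7)³)*(-29))*38 = ((3 - 1*49 - 1*(-343))*(-29))*38 = ((3 - 49 + 343)*(-29))*38 = (297*(-29))*38 = -8613*38 = -327294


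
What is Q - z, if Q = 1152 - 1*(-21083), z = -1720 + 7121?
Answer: 16834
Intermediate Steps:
z = 5401
Q = 22235 (Q = 1152 + 21083 = 22235)
Q - z = 22235 - 1*5401 = 22235 - 5401 = 16834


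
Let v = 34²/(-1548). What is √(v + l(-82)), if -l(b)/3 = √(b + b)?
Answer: √(-12427 - 99846*I*√41)/129 ≈ 4.3405 - 4.4257*I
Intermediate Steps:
v = -289/387 (v = 1156*(-1/1548) = -289/387 ≈ -0.74677)
l(b) = -3*√2*√b (l(b) = -3*√(b + b) = -3*√2*√b)
√(v + l(-82)) = √(-289/387 - 3*√2*√(-82)) = √(-289/387 - 3*√2*I*√82) = √(-289/387 - 6*I*√41)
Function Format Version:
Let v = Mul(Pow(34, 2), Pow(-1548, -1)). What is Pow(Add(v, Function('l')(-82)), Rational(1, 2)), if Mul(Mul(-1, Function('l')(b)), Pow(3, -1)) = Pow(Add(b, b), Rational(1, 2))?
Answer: Mul(Rational(1, 129), Pow(Add(-12427, Mul(-99846, I, Pow(41, Rational(1, 2)))), Rational(1, 2))) ≈ Add(4.3405, Mul(-4.4257, I))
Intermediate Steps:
v = Rational(-289, 387) (v = Mul(1156, Rational(-1, 1548)) = Rational(-289, 387) ≈ -0.74677)
Function('l')(b) = Mul(-3, Pow(2, Rational(1, 2)), Pow(b, Rational(1, 2))) (Function('l')(b) = Mul(-3, Pow(Add(b, b), Rational(1, 2))) = Mul(-3, Pow(Mul(2, b), Rational(1, 2))) = Mul(-3, Mul(Pow(2, Rational(1, 2)), Pow(b, Rational(1, 2)))) = Mul(-3, Pow(2, Rational(1, 2)), Pow(b, Rational(1, 2))))
Pow(Add(v, Function('l')(-82)), Rational(1, 2)) = Pow(Add(Rational(-289, 387), Mul(-3, Pow(2, Rational(1, 2)), Pow(-82, Rational(1, 2)))), Rational(1, 2)) = Pow(Add(Rational(-289, 387), Mul(-3, Pow(2, Rational(1, 2)), Mul(I, Pow(82, Rational(1, 2))))), Rational(1, 2)) = Pow(Add(Rational(-289, 387), Mul(-6, I, Pow(41, Rational(1, 2)))), Rational(1, 2))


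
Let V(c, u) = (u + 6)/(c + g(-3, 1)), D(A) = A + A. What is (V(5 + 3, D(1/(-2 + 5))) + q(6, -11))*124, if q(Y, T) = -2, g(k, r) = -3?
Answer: -248/3 ≈ -82.667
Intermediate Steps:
D(A) = 2*A
V(c, u) = (6 + u)/(-3 + c) (V(c, u) = (u + 6)/(c - 3) = (6 + u)/(-3 + c))
(V(5 + 3, D(1/(-2 + 5))) + q(6, -11))*124 = ((6 + 2/(-2 + 5))/(-3 + (5 + 3)) - 2)*124 = ((6 + 2/3)/(-3 + 8) - 2)*124 = ((6 + 2*(⅓))/5 - 2)*124 = ((6 + ⅔)/5 - 2)*124 = ((⅕)*(20/3) - 2)*124 = (4/3 - 2)*124 = -⅔*124 = -248/3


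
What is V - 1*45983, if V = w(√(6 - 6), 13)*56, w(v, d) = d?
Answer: -45255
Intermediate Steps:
V = 728 (V = 13*56 = 728)
V - 1*45983 = 728 - 1*45983 = 728 - 45983 = -45255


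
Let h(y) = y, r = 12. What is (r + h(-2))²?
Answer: 100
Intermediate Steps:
(r + h(-2))² = (12 - 2)² = 10² = 100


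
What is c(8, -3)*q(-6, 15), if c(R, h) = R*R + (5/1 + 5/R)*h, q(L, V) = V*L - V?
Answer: -39585/8 ≈ -4948.1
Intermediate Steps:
q(L, V) = -V + L*V (q(L, V) = L*V - V = -V + L*V)
c(R, h) = R**2 + h*(5 + 5/R) (c(R, h) = R**2 + (5*1 + 5/R)*h = R**2 + (5 + 5/R)*h = R**2 + h*(5 + 5/R))
c(8, -3)*q(-6, 15) = (8**2 + 5*(-3) + 5*(-3)/8)*(15*(-1 - 6)) = (64 - 15 + 5*(-3)*(1/8))*(15*(-7)) = (64 - 15 - 15/8)*(-105) = (377/8)*(-105) = -39585/8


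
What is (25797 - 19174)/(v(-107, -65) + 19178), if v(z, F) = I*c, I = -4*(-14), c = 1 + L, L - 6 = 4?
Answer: 6623/19794 ≈ 0.33460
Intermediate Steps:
L = 10 (L = 6 + 4 = 10)
c = 11 (c = 1 + 10 = 11)
I = 56
v(z, F) = 616 (v(z, F) = 56*11 = 616)
(25797 - 19174)/(v(-107, -65) + 19178) = (25797 - 19174)/(616 + 19178) = 6623/19794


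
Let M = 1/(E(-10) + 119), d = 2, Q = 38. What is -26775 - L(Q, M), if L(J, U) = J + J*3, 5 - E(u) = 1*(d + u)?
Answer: -26927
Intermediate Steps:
E(u) = 3 - u (E(u) = 5 - (2 + u) = 5 + (-2 - u) = 3 - u)
M = 1/132 (M = 1/((3 - 1*(-10)) + 119) = 1/((3 + 10) + 119) = 1/(13 + 119) = 1/132 ≈ 0.0075758)
L(J, U) = 4*J (L(J, U) = J + 3*J = 4*J)
-26775 - L(Q, M) = -26775 - 4*38 = -26775 - 1*152 = -26775 - 152 = -26927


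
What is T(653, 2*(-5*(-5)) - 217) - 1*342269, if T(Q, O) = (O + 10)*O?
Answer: -316050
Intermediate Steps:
T(Q, O) = O*(10 + O) (T(Q, O) = (10 + O)*O = O*(10 + O))
T(653, 2*(-5*(-5)) - 217) - 1*342269 = (2*(-5*(-5)) - 217)*(10 + (2*(-5*(-5)) - 217)) - 1*342269 = (2*25 - 217)*(10 + (2*25 - 217)) - 342269 = (50 - 217)*(10 + (50 - 217)) - 342269 = -167*(10 - 167) - 342269 = -167*(-157) - 342269 = 26219 - 342269 = -316050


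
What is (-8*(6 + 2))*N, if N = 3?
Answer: -192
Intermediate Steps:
(-8*(6 + 2))*N = -8*(6 + 2)*3 = -8*8*3 = -64*3 = -192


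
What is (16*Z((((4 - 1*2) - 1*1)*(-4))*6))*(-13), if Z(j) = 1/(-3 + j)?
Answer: 208/27 ≈ 7.7037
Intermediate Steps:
(16*Z((((4 - 1*2) - 1*1)*(-4))*6))*(-13) = (16/(-3 + (((4 - 1*2) - 1*1)*(-4))*6))*(-13) = (16/(-3 + (((4 - 2) - 1)*(-4))*6))*(-13) = (16/(-3 + ((2 - 1)*(-4))*6))*(-13) = (16/(-3 + (1*(-4))*6))*(-13) = (16/(-3 - 4*6))*(-13) = (16/(-3 - 24))*(-13) = (16/(-27))*(-13) = (16*(-1/27))*(-13) = -16/27*(-13) = 208/27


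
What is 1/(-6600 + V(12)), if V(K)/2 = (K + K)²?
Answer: -1/5448 ≈ -0.00018355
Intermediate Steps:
V(K) = 8*K² (V(K) = 2*(K + K)² = 2*(2*K)² = 2*(4*K²) = 8*K²)
1/(-6600 + V(12)) = 1/(-6600 + 8*12²) = 1/(-6600 + 8*144) = 1/(-6600 + 1152) = 1/(-5448) = -1/5448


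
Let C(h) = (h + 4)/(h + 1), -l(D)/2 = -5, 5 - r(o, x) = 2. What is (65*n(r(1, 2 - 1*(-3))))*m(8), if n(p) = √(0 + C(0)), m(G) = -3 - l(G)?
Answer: -1690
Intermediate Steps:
r(o, x) = 3 (r(o, x) = 5 - 1*2 = 5 - 2 = 3)
l(D) = 10 (l(D) = -2*(-5) = 10)
C(h) = (4 + h)/(1 + h)
m(G) = -13 (m(G) = -3 - 1*10 = -3 - 10 = -13)
n(p) = 2 (n(p) = √(0 + (4 + 0)/(1 + 0)) = √(0 + 4/1) = √(0 + 1*4) = √(0 + 4) = √4 = 2)
(65*n(r(1, 2 - 1*(-3))))*m(8) = (65*2)*(-13) = 130*(-13) = -1690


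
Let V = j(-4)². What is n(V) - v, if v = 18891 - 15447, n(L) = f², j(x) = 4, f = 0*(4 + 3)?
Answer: -3444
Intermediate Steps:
f = 0 (f = 0*7 = 0)
V = 16 (V = 4² = 16)
n(L) = 0 (n(L) = 0² = 0)
v = 3444
n(V) - v = 0 - 1*3444 = 0 - 3444 = -3444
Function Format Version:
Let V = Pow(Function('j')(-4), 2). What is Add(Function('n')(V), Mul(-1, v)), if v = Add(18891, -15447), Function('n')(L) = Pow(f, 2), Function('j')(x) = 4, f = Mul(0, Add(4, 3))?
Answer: -3444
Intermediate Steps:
f = 0 (f = Mul(0, 7) = 0)
V = 16 (V = Pow(4, 2) = 16)
Function('n')(L) = 0 (Function('n')(L) = Pow(0, 2) = 0)
v = 3444
Add(Function('n')(V), Mul(-1, v)) = Add(0, Mul(-1, 3444)) = Add(0, -3444) = -3444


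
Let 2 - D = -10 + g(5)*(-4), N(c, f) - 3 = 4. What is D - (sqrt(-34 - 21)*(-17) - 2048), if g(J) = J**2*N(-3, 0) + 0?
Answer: 2760 + 17*I*sqrt(55) ≈ 2760.0 + 126.08*I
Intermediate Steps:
N(c, f) = 7 (N(c, f) = 3 + 4 = 7)
g(J) = 7*J**2 (g(J) = J**2*7 + 0 = 7*J**2 + 0 = 7*J**2)
D = 712 (D = 2 - (-10 + (7*5**2)*(-4)) = 2 - (-10 + (7*25)*(-4)) = 2 - (-10 + 175*(-4)) = 2 - (-10 - 700) = 2 - 1*(-710) = 2 + 710 = 712)
D - (sqrt(-34 - 21)*(-17) - 2048) = 712 - (sqrt(-34 - 21)*(-17) - 2048) = 712 - (sqrt(-55)*(-17) - 2048) = 712 - ((I*sqrt(55))*(-17) - 2048) = 712 - (-17*I*sqrt(55) - 2048) = 712 - (-2048 - 17*I*sqrt(55)) = 712 + (2048 + 17*I*sqrt(55)) = 2760 + 17*I*sqrt(55)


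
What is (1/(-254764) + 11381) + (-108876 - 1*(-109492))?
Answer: 3056403707/254764 ≈ 11997.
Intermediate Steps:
(1/(-254764) + 11381) + (-108876 - 1*(-109492)) = (-1/254764 + 11381) + (-108876 + 109492) = 2899469083/254764 + 616 = 3056403707/254764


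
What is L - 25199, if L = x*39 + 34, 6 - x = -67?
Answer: -22318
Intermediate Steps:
x = 73 (x = 6 - 1*(-67) = 6 + 67 = 73)
L = 2881 (L = 73*39 + 34 = 2847 + 34 = 2881)
L - 25199 = 2881 - 25199 = -22318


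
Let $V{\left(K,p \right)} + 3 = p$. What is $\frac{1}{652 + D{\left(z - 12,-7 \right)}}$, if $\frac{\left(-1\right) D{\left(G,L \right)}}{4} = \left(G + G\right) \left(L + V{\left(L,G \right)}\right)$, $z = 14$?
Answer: $\frac{1}{780} \approx 0.0012821$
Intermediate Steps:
$V{\left(K,p \right)} = -3 + p$
$D{\left(G,L \right)} = - 8 G \left(-3 + G + L\right)$ ($D{\left(G,L \right)} = - 4 \left(G + G\right) \left(L + \left(-3 + G\right)\right) = - 4 \cdot 2 G \left(-3 + G + L\right) = - 8 G \left(-3 + G + L\right)$)
$\frac{1}{652 + D{\left(z - 12,-7 \right)}} = \frac{1}{652 + 8 \left(14 - 12\right) \left(3 - \left(14 - 12\right) - -7\right)} = \frac{1}{652 + 8 \left(14 - 12\right) \left(3 - \left(14 - 12\right) + 7\right)} = \frac{1}{652 + 8 \cdot 2 \left(3 - 2 + 7\right)} = \frac{1}{652 + 8 \cdot 2 \cdot 8} = \frac{1}{652 + 128} = \frac{1}{780}$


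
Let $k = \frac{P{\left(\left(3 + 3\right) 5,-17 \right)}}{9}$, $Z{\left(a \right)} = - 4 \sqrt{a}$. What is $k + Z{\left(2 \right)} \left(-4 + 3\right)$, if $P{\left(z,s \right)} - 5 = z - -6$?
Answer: $\frac{41}{9} + 4 \sqrt{2} \approx 10.212$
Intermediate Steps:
$P{\left(z,s \right)} = 11 + z$ ($P{\left(z,s \right)} = 5 + \left(z - -6\right) = 5 + \left(z + 6\right) = 5 + \left(6 + z\right) = 11 + z$)
$k = \frac{41}{9}$ ($k = \frac{11 + \left(3 + 3\right) 5}{9} = \left(11 + 6 \cdot 5\right) \frac{1}{9} = \left(11 + 30\right) \frac{1}{9} = 41 \cdot \frac{1}{9} = \frac{41}{9} \approx 4.5556$)
$k + Z{\left(2 \right)} \left(-4 + 3\right) = \frac{41}{9} + - 4 \sqrt{2} \left(-4 + 3\right) = \frac{41}{9} + - 4 \sqrt{2} \left(-1\right) = \frac{41}{9} + 4 \sqrt{2}$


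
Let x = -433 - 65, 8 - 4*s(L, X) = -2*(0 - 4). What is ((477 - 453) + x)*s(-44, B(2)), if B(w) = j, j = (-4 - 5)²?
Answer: 0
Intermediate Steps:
j = 81 (j = (-9)² = 81)
B(w) = 81
s(L, X) = 0 (s(L, X) = 2 - (-1)*(0 - 4)/2 = 2 - (-1)*(-4)/2 = 2 - ¼*8 = 2 - 2 = 0)
x = -498
((477 - 453) + x)*s(-44, B(2)) = ((477 - 453) - 498)*0 = (24 - 498)*0 = -474*0 = 0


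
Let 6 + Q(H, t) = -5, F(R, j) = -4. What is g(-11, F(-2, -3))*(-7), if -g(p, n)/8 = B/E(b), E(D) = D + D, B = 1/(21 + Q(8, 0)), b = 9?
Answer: 14/45 ≈ 0.31111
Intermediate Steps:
Q(H, t) = -11 (Q(H, t) = -6 - 5 = -11)
B = ⅒ (B = 1/(21 - 11) = 1/10 = ⅒ ≈ 0.10000)
E(D) = 2*D
g(p, n) = -2/45 (g(p, n) = -4/(5*(2*9)) = -4/(5*18) = -8*1/180 = -2/45)
g(-11, F(-2, -3))*(-7) = -2/45*(-7) = 14/45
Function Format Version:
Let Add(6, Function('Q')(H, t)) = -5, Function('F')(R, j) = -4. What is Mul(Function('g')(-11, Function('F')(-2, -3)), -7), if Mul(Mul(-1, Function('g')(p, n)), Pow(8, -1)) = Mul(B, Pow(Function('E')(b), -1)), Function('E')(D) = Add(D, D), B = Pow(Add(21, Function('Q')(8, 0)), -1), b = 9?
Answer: Rational(14, 45) ≈ 0.31111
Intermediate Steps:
Function('Q')(H, t) = -11 (Function('Q')(H, t) = Add(-6, -5) = -11)
B = Rational(1, 10) (B = Pow(Add(21, -11), -1) = Pow(10, -1) = Rational(1, 10) ≈ 0.10000)
Function('E')(D) = Mul(2, D)
Function('g')(p, n) = Rational(-2, 45) (Function('g')(p, n) = Mul(-8, Mul(Rational(1, 10), Pow(Mul(2, 9), -1))) = Mul(-8, Mul(Rational(1, 10), Pow(18, -1))) = Mul(-8, Mul(Rational(1, 10), Rational(1, 18))) = Mul(-8, Rational(1, 180)) = Rational(-2, 45))
Mul(Function('g')(-11, Function('F')(-2, -3)), -7) = Mul(Rational(-2, 45), -7) = Rational(14, 45)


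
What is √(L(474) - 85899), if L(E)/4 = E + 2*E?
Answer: I*√80211 ≈ 283.22*I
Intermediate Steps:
L(E) = 12*E (L(E) = 4*(E + 2*E) = 4*(3*E) = 12*E)
√(L(474) - 85899) = √(12*474 - 85899) = √(5688 - 85899) = √(-80211) = I*√80211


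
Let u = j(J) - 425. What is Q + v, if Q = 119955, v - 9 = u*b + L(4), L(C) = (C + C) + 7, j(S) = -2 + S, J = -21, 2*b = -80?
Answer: 137899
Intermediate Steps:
b = -40 (b = (½)*(-80) = -40)
L(C) = 7 + 2*C (L(C) = 2*C + 7 = 7 + 2*C)
u = -448 (u = (-2 - 21) - 425 = -23 - 425 = -448)
v = 17944 (v = 9 + (-448*(-40) + (7 + 2*4)) = 9 + (17920 + (7 + 8)) = 9 + (17920 + 15) = 9 + 17935 = 17944)
Q + v = 119955 + 17944 = 137899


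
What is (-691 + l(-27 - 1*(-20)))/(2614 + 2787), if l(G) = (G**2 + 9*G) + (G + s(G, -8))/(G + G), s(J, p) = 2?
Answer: -9865/75614 ≈ -0.13047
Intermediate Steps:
l(G) = G**2 + 9*G + (2 + G)/(2*G) (l(G) = (G**2 + 9*G) + (G + 2)/(G + G) = (G**2 + 9*G) + (2 + G)/((2*G)) = (G**2 + 9*G) + (2 + G)*(1/(2*G)) = (G**2 + 9*G) + (2 + G)/(2*G) = G**2 + 9*G + (2 + G)/(2*G))
(-691 + l(-27 - 1*(-20)))/(2614 + 2787) = (-691 + (1/2 + 1/(-27 - 1*(-20)) + (-27 - 1*(-20))**2 + 9*(-27 - 1*(-20))))/(2614 + 2787) = (-691 + (1/2 + 1/(-27 + 20) + (-27 + 20)**2 + 9*(-27 + 20)))/5401 = (-691 + (1/2 + 1/(-7) + (-7)**2 + 9*(-7)))*(1/5401) = (-691 + (1/2 - 1/7 + 49 - 63))*(1/5401) = (-691 - 191/14)*(1/5401) = -9865/14*1/5401 = -9865/75614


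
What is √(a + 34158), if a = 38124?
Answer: √72282 ≈ 268.85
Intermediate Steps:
√(a + 34158) = √(38124 + 34158) = √72282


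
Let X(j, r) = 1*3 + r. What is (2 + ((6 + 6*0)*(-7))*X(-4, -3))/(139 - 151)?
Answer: -⅙ ≈ -0.16667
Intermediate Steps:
X(j, r) = 3 + r
(2 + ((6 + 6*0)*(-7))*X(-4, -3))/(139 - 151) = (2 + ((6 + 6*0)*(-7))*(3 - 3))/(139 - 151) = (2 + ((6 + 0)*(-7))*0)/(-12) = (2 + (6*(-7))*0)*(-1/12) = (2 - 42*0)*(-1/12) = (2 + 0)*(-1/12) = 2*(-1/12) = -⅙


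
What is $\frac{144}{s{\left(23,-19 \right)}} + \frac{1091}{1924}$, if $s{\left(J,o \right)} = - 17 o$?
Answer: $\frac{629449}{621452} \approx 1.0129$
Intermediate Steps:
$\frac{144}{s{\left(23,-19 \right)}} + \frac{1091}{1924} = \frac{144}{\left(-17\right) \left(-19\right)} + \frac{1091}{1924} = \frac{144}{323} + 1091 \cdot \frac{1}{1924} = 144 \cdot \frac{1}{323} + \frac{1091}{1924} = \frac{144}{323} + \frac{1091}{1924} = \frac{629449}{621452}$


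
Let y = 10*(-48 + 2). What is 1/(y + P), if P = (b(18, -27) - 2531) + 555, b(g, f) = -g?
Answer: -1/2454 ≈ -0.00040750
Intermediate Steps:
y = -460 (y = 10*(-46) = -460)
P = -1994 (P = (-1*18 - 2531) + 555 = (-18 - 2531) + 555 = -2549 + 555 = -1994)
1/(y + P) = 1/(-460 - 1994) = 1/(-2454) = -1/2454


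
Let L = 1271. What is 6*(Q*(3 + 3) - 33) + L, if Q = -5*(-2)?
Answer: 1433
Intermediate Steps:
Q = 10
6*(Q*(3 + 3) - 33) + L = 6*(10*(3 + 3) - 33) + 1271 = 6*(10*6 - 33) + 1271 = 6*(60 - 33) + 1271 = 6*27 + 1271 = 162 + 1271 = 1433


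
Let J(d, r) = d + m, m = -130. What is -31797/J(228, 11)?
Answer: -31797/98 ≈ -324.46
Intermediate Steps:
J(d, r) = -130 + d (J(d, r) = d - 130 = -130 + d)
-31797/J(228, 11) = -31797/(-130 + 228) = -31797/98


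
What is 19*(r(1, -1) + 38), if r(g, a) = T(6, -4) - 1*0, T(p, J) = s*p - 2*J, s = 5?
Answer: 1444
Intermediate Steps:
T(p, J) = -2*J + 5*p (T(p, J) = 5*p - 2*J = -2*J + 5*p)
r(g, a) = 38 (r(g, a) = (-2*(-4) + 5*6) - 1*0 = (8 + 30) + 0 = 38 + 0 = 38)
19*(r(1, -1) + 38) = 19*(38 + 38) = 19*76 = 1444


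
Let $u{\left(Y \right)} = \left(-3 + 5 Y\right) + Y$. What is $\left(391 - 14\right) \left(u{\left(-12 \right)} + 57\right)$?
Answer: $-6786$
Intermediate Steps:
$u{\left(Y \right)} = -3 + 6 Y$
$\left(391 - 14\right) \left(u{\left(-12 \right)} + 57\right) = \left(391 - 14\right) \left(\left(-3 + 6 \left(-12\right)\right) + 57\right) = 377 \left(\left(-3 - 72\right) + 57\right) = 377 \left(-75 + 57\right) = 377 \left(-18\right) = -6786$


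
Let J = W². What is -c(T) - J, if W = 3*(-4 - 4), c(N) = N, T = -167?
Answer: -409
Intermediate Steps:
W = -24 (W = 3*(-8) = -24)
J = 576 (J = (-24)² = 576)
-c(T) - J = -1*(-167) - 1*576 = 167 - 576 = -409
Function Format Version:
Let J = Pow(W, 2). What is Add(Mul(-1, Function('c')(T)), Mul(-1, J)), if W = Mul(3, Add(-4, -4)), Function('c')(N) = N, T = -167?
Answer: -409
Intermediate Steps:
W = -24 (W = Mul(3, -8) = -24)
J = 576 (J = Pow(-24, 2) = 576)
Add(Mul(-1, Function('c')(T)), Mul(-1, J)) = Add(Mul(-1, -167), Mul(-1, 576)) = Add(167, -576) = -409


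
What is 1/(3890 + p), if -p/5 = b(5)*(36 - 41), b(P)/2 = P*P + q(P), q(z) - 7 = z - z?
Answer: 1/5490 ≈ 0.00018215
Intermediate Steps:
q(z) = 7 (q(z) = 7 + (z - z) = 7 + 0 = 7)
b(P) = 14 + 2*P² (b(P) = 2*(P*P + 7) = 2*(P² + 7) = 2*(7 + P²) = 14 + 2*P²)
p = 1600 (p = -5*(14 + 2*5²)*(36 - 41) = -5*(14 + 2*25)*(-5) = -5*(14 + 50)*(-5) = -320*(-5) = -5*(-320) = 1600)
1/(3890 + p) = 1/(3890 + 1600) = 1/5490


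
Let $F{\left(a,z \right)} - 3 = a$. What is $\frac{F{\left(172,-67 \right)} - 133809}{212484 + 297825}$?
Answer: $- \frac{133634}{510309} \approx -0.26187$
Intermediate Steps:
$F{\left(a,z \right)} = 3 + a$
$\frac{F{\left(172,-67 \right)} - 133809}{212484 + 297825} = \frac{\left(3 + 172\right) - 133809}{212484 + 297825} = \frac{175 - 133809}{510309} = \left(-133634\right) \frac{1}{510309} = - \frac{133634}{510309}$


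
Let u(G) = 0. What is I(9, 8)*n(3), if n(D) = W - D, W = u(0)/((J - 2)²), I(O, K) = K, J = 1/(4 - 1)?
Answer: -24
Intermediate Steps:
J = ⅓ (J = 1/3 = ⅓ ≈ 0.33333)
W = 0 (W = 0/((⅓ - 2)²) = 0/((-5/3)²) = 0/(25/9) = 0*(9/25) = 0)
n(D) = -D (n(D) = 0 - D = -D)
I(9, 8)*n(3) = 8*(-1*3) = 8*(-3) = -24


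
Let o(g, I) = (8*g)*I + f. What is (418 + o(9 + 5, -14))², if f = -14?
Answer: 1354896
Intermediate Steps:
o(g, I) = -14 + 8*I*g (o(g, I) = (8*g)*I - 14 = 8*I*g - 14 = -14 + 8*I*g)
(418 + o(9 + 5, -14))² = (418 + (-14 + 8*(-14)*(9 + 5)))² = (418 + (-14 + 8*(-14)*14))² = (418 + (-14 - 1568))² = (418 - 1582)² = (-1164)² = 1354896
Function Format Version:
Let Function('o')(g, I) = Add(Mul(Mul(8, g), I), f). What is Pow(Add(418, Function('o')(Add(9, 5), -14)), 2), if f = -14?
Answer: 1354896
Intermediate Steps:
Function('o')(g, I) = Add(-14, Mul(8, I, g)) (Function('o')(g, I) = Add(Mul(Mul(8, g), I), -14) = Add(Mul(8, I, g), -14) = Add(-14, Mul(8, I, g)))
Pow(Add(418, Function('o')(Add(9, 5), -14)), 2) = Pow(Add(418, Add(-14, Mul(8, -14, Add(9, 5)))), 2) = Pow(Add(418, Add(-14, Mul(8, -14, 14))), 2) = Pow(Add(418, Add(-14, -1568)), 2) = Pow(Add(418, -1582), 2) = Pow(-1164, 2) = 1354896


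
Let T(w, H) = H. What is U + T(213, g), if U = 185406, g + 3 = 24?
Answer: 185427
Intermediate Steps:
g = 21 (g = -3 + 24 = 21)
U + T(213, g) = 185406 + 21 = 185427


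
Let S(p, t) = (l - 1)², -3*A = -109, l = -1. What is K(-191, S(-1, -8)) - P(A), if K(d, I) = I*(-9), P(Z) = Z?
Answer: -217/3 ≈ -72.333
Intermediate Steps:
A = 109/3 (A = -⅓*(-109) = 109/3 ≈ 36.333)
S(p, t) = 4 (S(p, t) = (-1 - 1)² = (-2)² = 4)
K(d, I) = -9*I
K(-191, S(-1, -8)) - P(A) = -9*4 - 1*109/3 = -36 - 109/3 = -217/3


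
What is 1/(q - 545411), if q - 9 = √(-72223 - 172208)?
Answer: -49582/27042144185 - 3*I*√27159/297463586035 ≈ -1.8335e-6 - 1.6621e-9*I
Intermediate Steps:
q = 9 + 3*I*√27159 (q = 9 + √(-72223 - 172208) = 9 + √(-244431) = 9 + 3*I*√27159 ≈ 9.0 + 494.4*I)
1/(q - 545411) = 1/((9 + 3*I*√27159) - 545411) = 1/(-545402 + 3*I*√27159)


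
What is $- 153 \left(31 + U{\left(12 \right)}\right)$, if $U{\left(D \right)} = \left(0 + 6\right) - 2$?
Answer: $-5355$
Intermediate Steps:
$U{\left(D \right)} = 4$ ($U{\left(D \right)} = 6 - 2 = 4$)
$- 153 \left(31 + U{\left(12 \right)}\right) = - 153 \left(31 + 4\right) = \left(-153\right) 35 = -5355$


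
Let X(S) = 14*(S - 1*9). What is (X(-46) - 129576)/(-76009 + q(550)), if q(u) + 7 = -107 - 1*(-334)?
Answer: 130346/75789 ≈ 1.7199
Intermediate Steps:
q(u) = 220 (q(u) = -7 + (-107 - 1*(-334)) = -7 + (-107 + 334) = -7 + 227 = 220)
X(S) = -126 + 14*S (X(S) = 14*(S - 9) = 14*(-9 + S) = -126 + 14*S)
(X(-46) - 129576)/(-76009 + q(550)) = ((-126 + 14*(-46)) - 129576)/(-76009 + 220) = ((-126 - 644) - 129576)/(-75789) = (-770 - 129576)*(-1/75789) = -130346*(-1/75789) = 130346/75789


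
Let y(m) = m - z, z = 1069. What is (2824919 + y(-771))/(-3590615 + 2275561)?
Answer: -2823079/1315054 ≈ -2.1467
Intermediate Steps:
y(m) = -1069 + m (y(m) = m - 1*1069 = m - 1069 = -1069 + m)
(2824919 + y(-771))/(-3590615 + 2275561) = (2824919 + (-1069 - 771))/(-3590615 + 2275561) = (2824919 - 1840)/(-1315054) = 2823079*(-1/1315054) = -2823079/1315054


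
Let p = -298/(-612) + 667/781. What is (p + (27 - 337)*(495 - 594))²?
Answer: 53799302937046257721/57114308196 ≈ 9.4196e+8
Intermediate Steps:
p = 320471/238986 (p = -298*(-1/612) + 667*(1/781) = 149/306 + 667/781 = 320471/238986 ≈ 1.3410)
(p + (27 - 337)*(495 - 594))² = (320471/238986 + (27 - 337)*(495 - 594))² = (320471/238986 - 310*(-99))² = (320471/238986 + 30690)² = (7334800811/238986)² = 53799302937046257721/57114308196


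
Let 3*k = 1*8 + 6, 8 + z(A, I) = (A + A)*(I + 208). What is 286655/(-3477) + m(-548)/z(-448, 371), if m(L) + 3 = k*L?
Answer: -49568472827/601279928 ≈ -82.438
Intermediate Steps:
z(A, I) = -8 + 2*A*(208 + I) (z(A, I) = -8 + (A + A)*(I + 208) = -8 + (2*A)*(208 + I) = -8 + 2*A*(208 + I))
k = 14/3 (k = (1*8 + 6)/3 = (8 + 6)/3 = (⅓)*14 = 14/3 ≈ 4.6667)
m(L) = -3 + 14*L/3
286655/(-3477) + m(-548)/z(-448, 371) = 286655/(-3477) + (-3 + (14/3)*(-548))/(-8 + 416*(-448) + 2*(-448)*371) = 286655*(-1/3477) + (-3 - 7672/3)/(-8 - 186368 - 332416) = -286655/3477 - 7681/3/(-518792) = -286655/3477 - 7681/3*(-1/518792) = -286655/3477 + 7681/1556376 = -49568472827/601279928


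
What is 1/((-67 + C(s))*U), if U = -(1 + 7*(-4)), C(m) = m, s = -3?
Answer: -1/1890 ≈ -0.00052910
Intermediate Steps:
U = 27 (U = -(1 - 28) = -1*(-27) = 27)
1/((-67 + C(s))*U) = 1/((-67 - 3)*27) = 1/(-70*27) = 1/(-1890) = -1/1890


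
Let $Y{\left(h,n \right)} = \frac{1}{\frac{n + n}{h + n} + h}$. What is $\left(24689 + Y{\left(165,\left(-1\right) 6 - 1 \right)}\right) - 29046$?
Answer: $- \frac{56762917}{13028} \approx -4357.0$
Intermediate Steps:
$Y{\left(h,n \right)} = \frac{1}{h + \frac{2 n}{h + n}}$ ($Y{\left(h,n \right)} = \frac{1}{\frac{2 n}{h + n} + h} = \frac{1}{h + \frac{2 n}{h + n}}$)
$\left(24689 + Y{\left(165,\left(-1\right) 6 - 1 \right)}\right) - 29046 = \left(24689 + \frac{165 - 7}{165^{2} + 2 \left(\left(-1\right) 6 - 1\right) + 165 \left(\left(-1\right) 6 - 1\right)}\right) - 29046 = \left(24689 + \frac{165 - 7}{27225 + 2 \left(-6 - 1\right) + 165 \left(-6 - 1\right)}\right) - 29046 = \left(24689 + \frac{165 - 7}{27225 + 2 \left(-7\right) + 165 \left(-7\right)}\right) - 29046 = \left(24689 + \frac{1}{27225 - 14 - 1155} \cdot 158\right) - 29046 = \left(24689 + \frac{1}{26056} \cdot 158\right) - 29046 = \left(24689 + \frac{79}{13028}\right) - 29046 = \frac{321648371}{13028} - 29046 = - \frac{56762917}{13028}$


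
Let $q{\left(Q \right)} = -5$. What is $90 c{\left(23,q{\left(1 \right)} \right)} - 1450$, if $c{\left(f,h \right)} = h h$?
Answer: $800$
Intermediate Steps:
$c{\left(f,h \right)} = h^{2}$
$90 c{\left(23,q{\left(1 \right)} \right)} - 1450 = 90 \left(-5\right)^{2} - 1450 = 90 \cdot 25 - 1450 = 2250 - 1450 = 800$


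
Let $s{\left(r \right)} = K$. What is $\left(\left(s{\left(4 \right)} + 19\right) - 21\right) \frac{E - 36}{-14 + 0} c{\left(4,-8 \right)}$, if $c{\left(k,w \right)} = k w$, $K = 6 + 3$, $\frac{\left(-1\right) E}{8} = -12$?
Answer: $960$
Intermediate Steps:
$E = 96$ ($E = \left(-8\right) \left(-12\right) = 96$)
$K = 9$
$s{\left(r \right)} = 9$
$\left(\left(s{\left(4 \right)} + 19\right) - 21\right) \frac{E - 36}{-14 + 0} c{\left(4,-8 \right)} = \left(\left(9 + 19\right) - 21\right) \frac{96 - 36}{-14 + 0} \cdot 4 \left(-8\right) = \left(28 - 21\right) \frac{60}{-14} \left(-32\right) = 7 \cdot 60 \left(- \frac{1}{14}\right) \left(-32\right) = 7 \left(- \frac{30}{7}\right) \left(-32\right) = \left(-30\right) \left(-32\right) = 960$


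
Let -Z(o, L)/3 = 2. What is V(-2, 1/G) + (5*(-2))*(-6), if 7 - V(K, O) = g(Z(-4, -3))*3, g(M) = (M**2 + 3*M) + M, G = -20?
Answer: 31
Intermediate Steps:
Z(o, L) = -6 (Z(o, L) = -3*2 = -6)
g(M) = M**2 + 4*M
V(K, O) = -29 (V(K, O) = 7 - (-6*(4 - 6))*3 = 7 - (-6*(-2))*3 = 7 - 12*3 = 7 - 1*36 = 7 - 36 = -29)
V(-2, 1/G) + (5*(-2))*(-6) = -29 + (5*(-2))*(-6) = -29 - 10*(-6) = -29 + 60 = 31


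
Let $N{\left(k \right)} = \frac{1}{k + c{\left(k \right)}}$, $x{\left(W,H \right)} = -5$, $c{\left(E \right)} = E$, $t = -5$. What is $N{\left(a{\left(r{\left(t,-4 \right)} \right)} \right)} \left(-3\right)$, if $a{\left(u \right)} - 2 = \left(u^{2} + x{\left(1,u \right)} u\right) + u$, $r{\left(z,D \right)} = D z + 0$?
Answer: $- \frac{3}{644} \approx -0.0046584$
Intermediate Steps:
$r{\left(z,D \right)} = D z$
$a{\left(u \right)} = 2 + u^{2} - 4 u$ ($a{\left(u \right)} = 2 + \left(\left(u^{2} - 5 u\right) + u\right) = 2 + \left(u^{2} - 4 u\right) = 2 + u^{2} - 4 u$)
$N{\left(k \right)} = \frac{1}{2 k}$ ($N{\left(k \right)} = \frac{1}{k + k} = \frac{1}{2 k}$)
$N{\left(a{\left(r{\left(t,-4 \right)} \right)} \right)} \left(-3\right) = \frac{1}{2 \left(2 + \left(\left(-4\right) \left(-5\right)\right)^{2} - 4 \left(\left(-4\right) \left(-5\right)\right)\right)} \left(-3\right) = \frac{1}{2 \left(2 + 20^{2} - 80\right)} \left(-3\right) = \frac{1}{2 \left(2 + 400 - 80\right)} \left(-3\right) = \frac{1}{2 \cdot 322} \left(-3\right) = \frac{1}{2} \cdot \frac{1}{322} \left(-3\right) = \frac{1}{644} \left(-3\right) = - \frac{3}{644}$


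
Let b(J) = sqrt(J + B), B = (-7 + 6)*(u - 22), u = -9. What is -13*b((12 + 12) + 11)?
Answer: -13*sqrt(66) ≈ -105.61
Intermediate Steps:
B = 31 (B = (-7 + 6)*(-9 - 22) = -1*(-31) = 31)
b(J) = sqrt(31 + J) (b(J) = sqrt(J + 31) = sqrt(31 + J))
-13*b((12 + 12) + 11) = -13*sqrt(31 + ((12 + 12) + 11)) = -13*sqrt(31 + (24 + 11)) = -13*sqrt(31 + 35) = -13*sqrt(66)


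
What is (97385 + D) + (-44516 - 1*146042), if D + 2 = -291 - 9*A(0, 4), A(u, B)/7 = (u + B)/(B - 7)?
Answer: -93382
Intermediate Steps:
A(u, B) = 7*(B + u)/(-7 + B) (A(u, B) = 7*((u + B)/(B - 7)) = 7*((B + u)/(-7 + B)) = 7*(B + u)/(-7 + B))
D = -209 (D = -2 + (-291 - 63*(4 + 0)/(-7 + 4)) = -2 + (-291 - 63*4/(-3)) = -2 + (-291 - 63*(-1)*4/3) = -2 + (-291 - 9*(-28/3)) = -2 + (-291 + 84) = -2 - 207 = -209)
(97385 + D) + (-44516 - 1*146042) = (97385 - 209) + (-44516 - 1*146042) = 97176 + (-44516 - 146042) = 97176 - 190558 = -93382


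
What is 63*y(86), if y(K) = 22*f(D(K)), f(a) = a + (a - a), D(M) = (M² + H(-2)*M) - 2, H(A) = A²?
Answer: 10724868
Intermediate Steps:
D(M) = -2 + M² + 4*M (D(M) = (M² + (-2)²*M) - 2 = (M² + 4*M) - 2 = -2 + M² + 4*M)
f(a) = a (f(a) = a + 0 = a)
y(K) = -44 + 22*K² + 88*K (y(K) = 22*(-2 + K² + 4*K) = -44 + 22*K² + 88*K)
63*y(86) = 63*(-44 + 22*86² + 88*86) = 63*(-44 + 22*7396 + 7568) = 63*(-44 + 162712 + 7568) = 63*170236 = 10724868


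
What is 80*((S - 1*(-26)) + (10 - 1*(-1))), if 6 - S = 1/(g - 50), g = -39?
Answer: 306240/89 ≈ 3440.9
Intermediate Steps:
S = 535/89 (S = 6 - 1/(-39 - 50) = 6 - 1/(-89) = 6 - 1*(-1/89) = 6 + 1/89 = 535/89 ≈ 6.0112)
80*((S - 1*(-26)) + (10 - 1*(-1))) = 80*((535/89 - 1*(-26)) + (10 - 1*(-1))) = 80*((535/89 + 26) + (10 + 1)) = 80*(2849/89 + 11) = 80*(3828/89) = 306240/89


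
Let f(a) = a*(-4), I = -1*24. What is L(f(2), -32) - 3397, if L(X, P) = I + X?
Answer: -3429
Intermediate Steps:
I = -24
f(a) = -4*a
L(X, P) = -24 + X
L(f(2), -32) - 3397 = (-24 - 4*2) - 3397 = (-24 - 8) - 3397 = -32 - 3397 = -3429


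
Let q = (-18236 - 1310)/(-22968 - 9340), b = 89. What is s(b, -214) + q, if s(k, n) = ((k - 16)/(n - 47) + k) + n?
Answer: -525652739/4216194 ≈ -124.67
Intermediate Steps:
s(k, n) = k + n + (-16 + k)/(-47 + n) (s(k, n) = ((-16 + k)/(-47 + n) + k) + n = (k + (-16 + k)/(-47 + n)) + n = k + n + (-16 + k)/(-47 + n))
q = 9773/16154 (q = -19546/(-32308) = -19546*(-1/32308) = 9773/16154 ≈ 0.60499)
s(b, -214) + q = (-16 + (-214)² - 47*(-214) - 46*89 + 89*(-214))/(-47 - 214) + 9773/16154 = (-16 + 45796 + 10058 - 4094 - 19046)/(-261) + 9773/16154 = -1/261*32698 + 9773/16154 = -32698/261 + 9773/16154 = -525652739/4216194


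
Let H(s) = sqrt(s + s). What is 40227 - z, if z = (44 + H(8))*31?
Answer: 38739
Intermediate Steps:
H(s) = sqrt(2)*sqrt(s) (H(s) = sqrt(2*s) = sqrt(2)*sqrt(s))
z = 1488 (z = (44 + sqrt(2)*sqrt(8))*31 = (44 + sqrt(2)*(2*sqrt(2)))*31 = (44 + 4)*31 = 48*31 = 1488)
40227 - z = 40227 - 1*1488 = 40227 - 1488 = 38739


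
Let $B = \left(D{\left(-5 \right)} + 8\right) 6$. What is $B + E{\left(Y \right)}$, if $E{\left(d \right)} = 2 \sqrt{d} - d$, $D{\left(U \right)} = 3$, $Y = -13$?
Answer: $79 + 2 i \sqrt{13} \approx 79.0 + 7.2111 i$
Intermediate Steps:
$B = 66$ ($B = \left(3 + 8\right) 6 = 11 \cdot 6 = 66$)
$E{\left(d \right)} = - d + 2 \sqrt{d}$
$B + E{\left(Y \right)} = 66 + \left(\left(-1\right) \left(-13\right) + 2 \sqrt{-13}\right) = 66 + \left(13 + 2 i \sqrt{13}\right) = 79 + 2 i \sqrt{13}$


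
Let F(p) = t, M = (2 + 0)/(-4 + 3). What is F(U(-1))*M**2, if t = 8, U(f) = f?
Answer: 32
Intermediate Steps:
M = -2 (M = 2/(-1) = 2*(-1) = -2)
F(p) = 8
F(U(-1))*M**2 = 8*(-2)**2 = 8*4 = 32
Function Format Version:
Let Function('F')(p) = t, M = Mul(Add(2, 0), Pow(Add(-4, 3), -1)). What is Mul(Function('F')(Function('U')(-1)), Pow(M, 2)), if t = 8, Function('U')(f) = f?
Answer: 32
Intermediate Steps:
M = -2 (M = Mul(2, Pow(-1, -1)) = Mul(2, -1) = -2)
Function('F')(p) = 8
Mul(Function('F')(Function('U')(-1)), Pow(M, 2)) = Mul(8, Pow(-2, 2)) = Mul(8, 4) = 32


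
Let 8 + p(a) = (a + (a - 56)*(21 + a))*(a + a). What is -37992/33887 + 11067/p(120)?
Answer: -2677432005/2398928504 ≈ -1.1161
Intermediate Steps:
p(a) = -8 + 2*a*(a + (-56 + a)*(21 + a)) (p(a) = -8 + (a + (a - 56)*(21 + a))*(a + a) = -8 + (a + (-56 + a)*(21 + a))*(2*a) = -8 + 2*a*(a + (-56 + a)*(21 + a)))
-37992/33887 + 11067/p(120) = -37992/33887 + 11067/(-8 - 2352*120 - 68*120² + 2*120³) = -37992*1/33887 + 11067/(-8 - 282240 - 68*14400 + 2*1728000) = -37992/33887 + 11067/(-8 - 282240 - 979200 + 3456000) = -37992/33887 + 11067/2194552 = -37992/33887 + 11067*(1/2194552) = -37992/33887 + 357/70792 = -2677432005/2398928504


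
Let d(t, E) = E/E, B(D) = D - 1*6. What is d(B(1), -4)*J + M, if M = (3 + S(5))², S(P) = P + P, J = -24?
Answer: 145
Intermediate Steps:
S(P) = 2*P
B(D) = -6 + D (B(D) = D - 6 = -6 + D)
d(t, E) = 1
M = 169 (M = (3 + 2*5)² = (3 + 10)² = 13² = 169)
d(B(1), -4)*J + M = 1*(-24) + 169 = -24 + 169 = 145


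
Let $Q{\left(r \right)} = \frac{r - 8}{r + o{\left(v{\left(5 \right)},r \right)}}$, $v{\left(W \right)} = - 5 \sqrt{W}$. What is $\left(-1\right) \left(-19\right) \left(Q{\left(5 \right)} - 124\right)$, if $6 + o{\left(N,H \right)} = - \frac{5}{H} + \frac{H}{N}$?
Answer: $-2326 - 3 \sqrt{5} \approx -2332.7$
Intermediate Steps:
$o{\left(N,H \right)} = -6 - \frac{5}{H} + \frac{H}{N}$ ($o{\left(N,H \right)} = -6 + \left(- \frac{5}{H} + \frac{H}{N}\right) = -6 - \frac{5}{H} + \frac{H}{N}$)
$Q{\left(r \right)} = \frac{-8 + r}{-6 + r - \frac{5}{r} - \frac{r \sqrt{5}}{25}}$ ($Q{\left(r \right)} = \frac{r - 8}{r - \left(6 + \frac{5}{r} - \frac{r}{\left(-5\right) \sqrt{5}}\right)} = \frac{-8 + r}{r - \left(6 + \frac{5}{r} - r \left(- \frac{\sqrt{5}}{25}\right)\right)} = \frac{-8 + r}{r - \left(6 + \frac{5}{r} + \frac{r \sqrt{5}}{25}\right)} = \frac{-8 + r}{-6 + r - \frac{5}{r} - \frac{r \sqrt{5}}{25}}$)
$\left(-1\right) \left(-19\right) \left(Q{\left(5 \right)} - 124\right) = \left(-1\right) \left(-19\right) \left(25 \cdot 5 \frac{1}{-125 + 5 \left(-150 + 25 \cdot 5 - 5 \sqrt{5}\right)} \left(-8 + 5\right) - 124\right) = 19 \left(25 \cdot 5 \frac{1}{-125 + 5 \left(-150 + 125 - 5 \sqrt{5}\right)} \left(-3\right) - 124\right) = 19 \left(25 \cdot 5 \frac{1}{-125 + 5 \left(-25 - 5 \sqrt{5}\right)} \left(-3\right) - 124\right) = 19 \left(25 \cdot 5 \frac{1}{-125 - \left(125 + 25 \sqrt{5}\right)} \left(-3\right) - 124\right) = 19 \left(25 \cdot 5 \frac{1}{-250 - 25 \sqrt{5}} \left(-3\right) - 124\right) = 19 \left(- \frac{375}{-250 - 25 \sqrt{5}} - 124\right) = 19 \left(-124 - \frac{375}{-250 - 25 \sqrt{5}}\right) = -2356 - \frac{7125}{-250 - 25 \sqrt{5}}$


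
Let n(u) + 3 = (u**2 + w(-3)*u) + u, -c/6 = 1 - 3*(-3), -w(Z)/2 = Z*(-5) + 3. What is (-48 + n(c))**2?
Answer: 31911201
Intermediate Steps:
w(Z) = -6 + 10*Z (w(Z) = -2*(Z*(-5) + 3) = -2*(-5*Z + 3) = -2*(3 - 5*Z) = -6 + 10*Z)
c = -60 (c = -6*(1 - 3*(-3)) = -6*(1 + 9) = -6*10 = -60)
n(u) = -3 + u**2 - 35*u (n(u) = -3 + ((u**2 + (-6 + 10*(-3))*u) + u) = -3 + ((u**2 + (-6 - 30)*u) + u) = -3 + ((u**2 - 36*u) + u) = -3 + (u**2 - 35*u) = -3 + u**2 - 35*u)
(-48 + n(c))**2 = (-48 + (-3 + (-60)**2 - 35*(-60)))**2 = (-48 + (-3 + 3600 + 2100))**2 = (-48 + 5697)**2 = 5649**2 = 31911201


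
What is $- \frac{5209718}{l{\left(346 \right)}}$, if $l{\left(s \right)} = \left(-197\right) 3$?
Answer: $\frac{5209718}{591} \approx 8815.1$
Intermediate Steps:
$l{\left(s \right)} = -591$
$- \frac{5209718}{l{\left(346 \right)}} = - \frac{5209718}{-591} = \left(-5209718\right) \left(- \frac{1}{591}\right) = \frac{5209718}{591}$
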